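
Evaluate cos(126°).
cos(126°) = -0.5878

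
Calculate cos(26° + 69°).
cos(26° + 69°) = cos 26° cos 69° - sin 26° sin 69° = -0.08716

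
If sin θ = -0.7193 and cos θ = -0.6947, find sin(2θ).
sin(2θ) = 2 sin θ cos θ = 0.9994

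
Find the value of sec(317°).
sec(317°) = 1.367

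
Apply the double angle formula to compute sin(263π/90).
sin(263π/90) = 2 sin 263π/180 cos 263π/180 = 0.2419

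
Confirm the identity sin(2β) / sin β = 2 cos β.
LHS = 2 sin β cos β / sin β = 2 cos β = RHS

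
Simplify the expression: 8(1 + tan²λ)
8(1 + tan²λ) = 8(sec²λ) (using Pythagorean identity)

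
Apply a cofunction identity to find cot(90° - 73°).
cot(90° - 73°) = tan(73°) = 3.271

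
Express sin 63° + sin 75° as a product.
sin 63° + sin 75° = 2 sin(69°) cos(-6°)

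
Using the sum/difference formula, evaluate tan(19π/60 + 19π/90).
tan(19π/60 + 19π/90) = (tan 19π/60 + tan 19π/90)/(1 - tan 19π/60 tan 19π/90) = -11.43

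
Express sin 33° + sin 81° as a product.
sin 33° + sin 81° = 2 sin(57°) cos(-24°)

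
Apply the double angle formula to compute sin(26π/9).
sin(26π/9) = 2 sin 13π/9 cos 13π/9 = 0.342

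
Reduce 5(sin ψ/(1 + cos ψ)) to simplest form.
5(sin ψ/(1 + cos ψ)) = 5(tan(ψ/2)) (using Half angle)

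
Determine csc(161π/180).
csc(161π/180) = 3.072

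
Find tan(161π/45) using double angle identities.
tan(161π/45) = 2 tan 161π/90 / (1 - tan²161π/90) = -4.011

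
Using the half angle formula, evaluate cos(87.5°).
cos(87.5°) = √((1 + cos 175°)/2) = 0.04362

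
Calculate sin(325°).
sin(325°) = -0.5736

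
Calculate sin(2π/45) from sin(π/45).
sin(2π/45) = 2 sin π/45 cos π/45 = 0.1392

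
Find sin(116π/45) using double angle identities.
sin(116π/45) = 2 sin 58π/45 cos 58π/45 = 0.9703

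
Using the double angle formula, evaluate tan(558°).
tan(558°) = 2 tan 279° / (1 - tan²279°) = 0.3249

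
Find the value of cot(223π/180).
cot(223π/180) = 1.072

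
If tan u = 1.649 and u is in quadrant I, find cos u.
cos u = 0.5185 (using tan²u + 1 = sec²u)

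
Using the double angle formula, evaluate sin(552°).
sin(552°) = 2 sin 276° cos 276° = -0.2079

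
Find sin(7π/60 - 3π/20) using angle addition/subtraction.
sin(7π/60 - 3π/20) = sin 7π/60 cos 3π/20 - cos 7π/60 sin 3π/20 = -0.1045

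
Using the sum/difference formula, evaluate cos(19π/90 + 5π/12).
cos(19π/90 + 5π/12) = cos 19π/90 cos 5π/12 - sin 19π/90 sin 5π/12 = -0.3907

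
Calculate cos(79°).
cos(79°) = 0.1908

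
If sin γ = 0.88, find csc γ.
csc γ = 1/sin γ = 1.136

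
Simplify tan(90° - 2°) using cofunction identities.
tan(90° - 2°) = cot(2°)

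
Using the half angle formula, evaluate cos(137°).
cos(137°) = -√((1 + cos 274°)/2) = -0.7314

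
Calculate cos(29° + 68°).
cos(29° + 68°) = cos 29° cos 68° - sin 29° sin 68° = -0.1219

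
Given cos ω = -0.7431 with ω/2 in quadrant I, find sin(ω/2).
sin(ω/2) = ±√((1 - cos ω)/2); positive since ω/2 ∈ QI, so sin(ω/2) = 0.9336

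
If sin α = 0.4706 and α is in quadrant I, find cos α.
cos α = 0.8823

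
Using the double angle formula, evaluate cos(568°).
cos(568°) = cos²284° - sin²284° = -0.8829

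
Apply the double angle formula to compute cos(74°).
cos(74°) = cos²37° - sin²37° = 0.2756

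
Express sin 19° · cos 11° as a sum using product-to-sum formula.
sin 19° cos 11° = (1/2)[sin(19°+11°) + sin(19°-11°)]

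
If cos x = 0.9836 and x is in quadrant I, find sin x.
sin x = 0.1804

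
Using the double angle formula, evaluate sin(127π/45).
sin(127π/45) = 2 sin 127π/90 cos 127π/90 = 0.5299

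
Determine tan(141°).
tan(141°) = -0.8098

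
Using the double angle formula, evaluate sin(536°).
sin(536°) = 2 sin 268° cos 268° = 0.06976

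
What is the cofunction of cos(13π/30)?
cos(13π/30) = sin(π/2 - 13π/30) = sin(π/15)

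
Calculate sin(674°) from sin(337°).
sin(674°) = 2 sin 337° cos 337° = -0.7193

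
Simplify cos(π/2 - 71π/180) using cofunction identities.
cos(π/2 - 71π/180) = sin(71π/180)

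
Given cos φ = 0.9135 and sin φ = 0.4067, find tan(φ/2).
tan(φ/2) = sin φ / (1 + cos φ) = 0.2125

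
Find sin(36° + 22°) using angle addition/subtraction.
sin(36° + 22°) = sin 36° cos 22° + cos 36° sin 22° = 0.848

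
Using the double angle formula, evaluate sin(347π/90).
sin(347π/90) = 2 sin 347π/180 cos 347π/180 = -0.4384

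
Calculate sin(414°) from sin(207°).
sin(414°) = 2 sin 207° cos 207° = 0.809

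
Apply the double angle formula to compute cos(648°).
cos(648°) = cos²324° - sin²324° = 0.309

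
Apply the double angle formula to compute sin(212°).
sin(212°) = 2 sin 106° cos 106° = -0.5299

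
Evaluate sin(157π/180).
sin(157π/180) = 0.3907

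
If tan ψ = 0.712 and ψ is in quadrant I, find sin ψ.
sin ψ = 0.58 (using tan²ψ + 1 = sec²ψ)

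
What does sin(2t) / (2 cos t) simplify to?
sin(2t) / (2 cos t) = sin t (using Double angle)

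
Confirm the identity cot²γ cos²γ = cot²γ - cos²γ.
RHS = cos²γ/sin²γ - cos²γ = cos²γ(1/sin²γ - 1) = cos²γ · (1 - sin²γ)/sin²γ = cos²γ · cos²γ/sin²γ = cos²γ · cot²γ = LHS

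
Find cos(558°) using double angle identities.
cos(558°) = cos²279° - sin²279° = -0.9511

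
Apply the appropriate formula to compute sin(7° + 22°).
sin(7° + 22°) = sin 7° cos 22° + cos 7° sin 22° = 0.4848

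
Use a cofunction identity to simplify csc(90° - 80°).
csc(90° - 80°) = sec(80°)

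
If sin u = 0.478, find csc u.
csc u = 1/sin u = 2.092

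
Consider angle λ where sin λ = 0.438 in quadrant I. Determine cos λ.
cos λ = √(1 - sin²λ) = 0.899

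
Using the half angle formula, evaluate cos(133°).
cos(133°) = -√((1 + cos 266°)/2) = -0.682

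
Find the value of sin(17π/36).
sin(17π/36) = 0.9962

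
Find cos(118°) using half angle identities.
cos(118°) = -√((1 + cos 236°)/2) = -0.4695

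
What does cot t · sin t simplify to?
cot t · sin t = cos t (using Quotient identity)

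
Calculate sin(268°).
sin(268°) = -0.9994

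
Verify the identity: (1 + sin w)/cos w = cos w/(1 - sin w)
LHS = (1 + sin w)(1 - sin w) / (cos w(1 - sin w)) = (1 - sin²w) / (cos w(1 - sin w)) = cos²w / (cos w(1 - sin w)) = cos w/(1 - sin w) = RHS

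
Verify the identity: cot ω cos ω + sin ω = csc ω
LHS = cos²ω/sin ω + sin ω = (cos²ω + sin²ω)/sin ω = 1/sin ω = csc ω = RHS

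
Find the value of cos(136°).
cos(136°) = -0.7193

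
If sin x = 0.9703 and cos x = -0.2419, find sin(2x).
sin(2x) = 2 sin x cos x = -0.4694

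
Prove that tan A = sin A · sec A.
RHS = sin A · (1/cos A) = sin A/cos A = tan A = LHS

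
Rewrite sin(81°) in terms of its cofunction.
sin(81°) = cos(90° - 81°) = cos(9°)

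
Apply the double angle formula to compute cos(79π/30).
cos(79π/30) = cos²79π/60 - sin²79π/60 = -0.4067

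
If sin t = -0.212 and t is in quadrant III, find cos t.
cos t = -0.9773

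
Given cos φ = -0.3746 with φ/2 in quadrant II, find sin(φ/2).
sin(φ/2) = ±√((1 - cos φ)/2); positive since φ/2 ∈ QII, so sin(φ/2) = 0.829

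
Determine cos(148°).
cos(148°) = -0.848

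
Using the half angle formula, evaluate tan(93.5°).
tan(93.5°) = sin 187° / (1 + cos 187°) = -16.35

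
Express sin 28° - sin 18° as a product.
sin 28° - sin 18° = 2 cos(23°) sin(5°)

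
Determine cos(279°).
cos(279°) = 0.1564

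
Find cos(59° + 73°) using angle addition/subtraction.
cos(59° + 73°) = cos 59° cos 73° - sin 59° sin 73° = -0.6691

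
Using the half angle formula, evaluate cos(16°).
cos(16°) = √((1 + cos 32°)/2) = 0.9613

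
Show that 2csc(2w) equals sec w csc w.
LHS = 2/sin(2w) = 2/(2 sin w cos w) = 1/(sin w cos w) = (1/cos w)(1/sin w) = sec w csc w = RHS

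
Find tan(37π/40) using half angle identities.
tan(37π/40) = sin 37π/20 / (1 + cos 37π/20) = -0.2401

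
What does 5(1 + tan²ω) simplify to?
5(1 + tan²ω) = 5(sec²ω) (using Pythagorean identity)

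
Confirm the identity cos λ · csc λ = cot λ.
LHS = cos λ · (1/sin λ) = cos λ/sin λ = cot λ = RHS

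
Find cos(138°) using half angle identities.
cos(138°) = -√((1 + cos 276°)/2) = -0.7431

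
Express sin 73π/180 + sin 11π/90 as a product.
sin 73π/180 + sin 11π/90 = 2 sin(19π/72) cos(17π/120)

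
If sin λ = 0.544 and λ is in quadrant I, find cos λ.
cos λ = 0.8391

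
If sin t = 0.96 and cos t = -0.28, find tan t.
tan t = sin t / cos t = -3.429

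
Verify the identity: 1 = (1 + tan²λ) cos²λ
RHS = sec²λ · cos²λ = (1/cos²λ) · cos²λ = 1 = LHS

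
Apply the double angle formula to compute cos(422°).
cos(422°) = cos²211° - sin²211° = 0.4695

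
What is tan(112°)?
tan(112°) = -2.475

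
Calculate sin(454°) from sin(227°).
sin(454°) = 2 sin 227° cos 227° = 0.9976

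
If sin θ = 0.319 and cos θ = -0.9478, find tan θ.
tan θ = sin θ / cos θ = -0.3366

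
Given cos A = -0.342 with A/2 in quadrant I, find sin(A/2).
sin(A/2) = ±√((1 - cos A)/2); positive since A/2 ∈ QI, so sin(A/2) = 0.8191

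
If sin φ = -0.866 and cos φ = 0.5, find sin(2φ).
sin(2φ) = 2 sin φ cos φ = -0.866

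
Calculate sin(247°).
sin(247°) = -0.9205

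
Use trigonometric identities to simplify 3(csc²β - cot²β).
3(csc²β - cot²β) = 3 (using Pythagorean identity)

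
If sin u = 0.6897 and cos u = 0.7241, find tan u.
tan u = sin u / cos u = 0.9525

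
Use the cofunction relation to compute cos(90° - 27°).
cos(90° - 27°) = sin(27°) = 0.454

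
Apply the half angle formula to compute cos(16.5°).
cos(16.5°) = √((1 + cos 33°)/2) = 0.9588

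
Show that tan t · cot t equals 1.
LHS = (sin t/cos t) · (cos t/sin t) = 1 = RHS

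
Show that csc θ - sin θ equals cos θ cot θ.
LHS = 1/sin θ - sin θ = (1 - sin²θ)/sin θ = cos²θ/sin θ = cos θ · (cos θ/sin θ) = cos θ cot θ = RHS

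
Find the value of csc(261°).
csc(261°) = -1.012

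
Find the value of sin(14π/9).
sin(14π/9) = -0.9848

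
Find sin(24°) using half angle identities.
sin(24°) = √((1 - cos 48°)/2) = 0.4067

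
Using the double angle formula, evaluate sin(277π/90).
sin(277π/90) = 2 sin 277π/180 cos 277π/180 = -0.2419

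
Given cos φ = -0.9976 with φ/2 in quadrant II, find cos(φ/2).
cos(φ/2) = ±√((1 + cos φ)/2); negative since φ/2 ∈ QII, so cos(φ/2) = -0.03464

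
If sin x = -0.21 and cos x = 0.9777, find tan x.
tan x = sin x / cos x = -0.2148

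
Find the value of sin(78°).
sin(78°) = 0.9781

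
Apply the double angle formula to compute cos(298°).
cos(298°) = cos²149° - sin²149° = 0.4695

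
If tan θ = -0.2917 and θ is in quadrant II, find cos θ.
cos θ = -0.96 (using tan²θ + 1 = sec²θ)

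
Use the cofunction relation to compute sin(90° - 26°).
sin(90° - 26°) = cos(26°) = 0.8988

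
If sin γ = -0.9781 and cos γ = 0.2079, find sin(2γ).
sin(2γ) = 2 sin γ cos γ = -0.4067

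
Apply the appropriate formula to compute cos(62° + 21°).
cos(62° + 21°) = cos 62° cos 21° - sin 62° sin 21° = 0.1219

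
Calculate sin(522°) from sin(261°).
sin(522°) = 2 sin 261° cos 261° = 0.309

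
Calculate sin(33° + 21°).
sin(33° + 21°) = sin 33° cos 21° + cos 33° sin 21° = 0.809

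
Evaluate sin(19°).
sin(19°) = 0.3256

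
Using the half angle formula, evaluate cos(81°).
cos(81°) = √((1 + cos 162°)/2) = 0.1564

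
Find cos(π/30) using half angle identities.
cos(π/30) = √((1 + cos π/15)/2) = 0.9945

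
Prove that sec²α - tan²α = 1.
LHS = 1/cos²α - sin²α/cos²α = (1 - sin²α)/cos²α = cos²α/cos²α = 1 = RHS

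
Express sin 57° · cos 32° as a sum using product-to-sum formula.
sin 57° cos 32° = (1/2)[sin(57°+32°) + sin(57°-32°)]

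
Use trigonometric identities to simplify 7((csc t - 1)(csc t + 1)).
7((csc t - 1)(csc t + 1)) = 7(cot²t) (using Diff. of squares)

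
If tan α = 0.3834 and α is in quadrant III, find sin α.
sin α = -0.358 (using tan²α + 1 = sec²α)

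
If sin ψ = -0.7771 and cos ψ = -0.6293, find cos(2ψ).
cos(2ψ) = cos²ψ - sin²ψ = -0.2079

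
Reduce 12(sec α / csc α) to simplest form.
12(sec α / csc α) = 12(tan α) (using Reciprocal identities)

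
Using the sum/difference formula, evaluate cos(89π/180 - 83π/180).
cos(89π/180 - 83π/180) = cos 89π/180 cos 83π/180 + sin 89π/180 sin 83π/180 = 0.9945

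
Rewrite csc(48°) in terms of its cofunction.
csc(48°) = sec(90° - 48°) = sec(42°)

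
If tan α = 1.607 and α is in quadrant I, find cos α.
cos α = 0.5283 (using tan²α + 1 = sec²α)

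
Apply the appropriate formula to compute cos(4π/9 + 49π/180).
cos(4π/9 + 49π/180) = cos 4π/9 cos 49π/180 - sin 4π/9 sin 49π/180 = -0.6293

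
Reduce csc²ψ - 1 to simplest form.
csc²ψ - 1 = cot²ψ (using Pythagorean identity)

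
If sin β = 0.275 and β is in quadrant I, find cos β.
cos β = 0.9614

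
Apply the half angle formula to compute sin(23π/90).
sin(23π/90) = √((1 - cos 23π/45)/2) = 0.7193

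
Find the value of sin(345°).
sin(345°) = -(√6-√2)/4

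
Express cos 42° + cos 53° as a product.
cos 42° + cos 53° = 2 cos(47.5°) cos(-5.5°)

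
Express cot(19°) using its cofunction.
cot(19°) = tan(90° - 19°) = tan(71°)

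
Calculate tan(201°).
tan(201°) = 0.3839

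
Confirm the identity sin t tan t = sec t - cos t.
RHS = 1/cos t - cos t = (1 - cos²t)/cos t = sin²t/cos t = sin t · (sin t/cos t) = sin t tan t = LHS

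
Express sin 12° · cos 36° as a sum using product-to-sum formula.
sin 12° cos 36° = (1/2)[sin(12°+36°) + sin(12°-36°)]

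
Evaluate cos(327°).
cos(327°) = 0.8387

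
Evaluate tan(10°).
tan(10°) = 0.1763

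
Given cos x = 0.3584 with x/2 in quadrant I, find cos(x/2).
cos(x/2) = ±√((1 + cos x)/2); positive since x/2 ∈ QI, so cos(x/2) = 0.8241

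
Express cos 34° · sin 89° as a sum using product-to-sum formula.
cos 34° sin 89° = (1/2)[sin(34°+89°) - sin(34°-89°)]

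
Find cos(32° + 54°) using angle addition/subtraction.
cos(32° + 54°) = cos 32° cos 54° - sin 32° sin 54° = 0.06976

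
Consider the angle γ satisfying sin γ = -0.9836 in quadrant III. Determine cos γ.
cos γ = ±√(1 - sin²γ) = -0.1804 (negative in QIII)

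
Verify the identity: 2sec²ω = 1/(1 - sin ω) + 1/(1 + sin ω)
RHS = [(1 + sin ω) + (1 - sin ω)] / [(1 - sin ω)(1 + sin ω)] = 2/(1 - sin²ω) = 2/cos²ω = 2sec²ω = LHS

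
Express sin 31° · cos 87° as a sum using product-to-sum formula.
sin 31° cos 87° = (1/2)[sin(31°+87°) + sin(31°-87°)]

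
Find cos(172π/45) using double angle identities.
cos(172π/45) = cos²86π/45 - sin²86π/45 = 0.848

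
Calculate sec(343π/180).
sec(343π/180) = 1.046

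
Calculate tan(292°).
tan(292°) = -2.475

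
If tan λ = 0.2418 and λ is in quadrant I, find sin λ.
sin λ = 0.235 (using tan²λ + 1 = sec²λ)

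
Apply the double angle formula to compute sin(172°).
sin(172°) = 2 sin 86° cos 86° = 0.1392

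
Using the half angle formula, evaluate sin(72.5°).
sin(72.5°) = √((1 - cos 145°)/2) = 0.9537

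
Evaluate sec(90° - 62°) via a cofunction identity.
sec(90° - 62°) = csc(62°) = 1.133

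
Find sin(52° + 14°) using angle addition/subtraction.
sin(52° + 14°) = sin 52° cos 14° + cos 52° sin 14° = 0.9135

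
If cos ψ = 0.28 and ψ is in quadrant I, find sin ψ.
sin ψ = 0.96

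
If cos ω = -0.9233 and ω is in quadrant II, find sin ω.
sin ω = 0.3841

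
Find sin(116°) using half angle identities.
sin(116°) = √((1 - cos 232°)/2) = 0.8988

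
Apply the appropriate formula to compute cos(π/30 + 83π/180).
cos(π/30 + 83π/180) = cos π/30 cos 83π/180 - sin π/30 sin 83π/180 = 0.01745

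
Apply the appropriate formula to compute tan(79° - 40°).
tan(79° - 40°) = (tan 79° - tan 40°)/(1 + tan 79° tan 40°) = 0.8098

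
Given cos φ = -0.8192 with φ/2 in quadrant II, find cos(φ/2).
cos(φ/2) = ±√((1 + cos φ)/2); negative since φ/2 ∈ QII, so cos(φ/2) = -0.3007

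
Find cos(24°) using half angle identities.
cos(24°) = √((1 + cos 48°)/2) = 0.9135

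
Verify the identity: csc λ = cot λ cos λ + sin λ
RHS = cos²λ/sin λ + sin λ = (cos²λ + sin²λ)/sin λ = 1/sin λ = csc λ = LHS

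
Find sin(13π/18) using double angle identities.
sin(13π/18) = 2 sin 13π/36 cos 13π/36 = 0.766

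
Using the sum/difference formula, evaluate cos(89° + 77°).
cos(89° + 77°) = cos 89° cos 77° - sin 89° sin 77° = -0.9703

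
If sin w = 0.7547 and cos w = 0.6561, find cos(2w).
cos(2w) = cos²w - sin²w = -0.1391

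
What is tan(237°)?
tan(237°) = 1.54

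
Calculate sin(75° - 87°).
sin(75° - 87°) = sin 75° cos 87° - cos 75° sin 87° = -0.2079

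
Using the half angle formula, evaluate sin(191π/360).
sin(191π/360) = √((1 - cos 191π/180)/2) = 0.9954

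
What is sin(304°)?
sin(304°) = -0.829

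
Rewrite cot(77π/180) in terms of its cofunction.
cot(77π/180) = tan(π/2 - 77π/180) = tan(13π/180)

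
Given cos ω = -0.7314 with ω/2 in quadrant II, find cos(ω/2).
cos(ω/2) = ±√((1 + cos ω)/2); negative since ω/2 ∈ QII, so cos(ω/2) = -0.3665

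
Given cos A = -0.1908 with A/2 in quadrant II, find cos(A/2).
cos(A/2) = ±√((1 + cos A)/2); negative since A/2 ∈ QII, so cos(A/2) = -0.6361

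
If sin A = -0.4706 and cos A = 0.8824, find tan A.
tan A = sin A / cos A = -0.5333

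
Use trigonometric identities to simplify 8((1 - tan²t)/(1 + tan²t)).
8((1 - tan²t)/(1 + tan²t)) = 8(cos(2t)) (using Double angle)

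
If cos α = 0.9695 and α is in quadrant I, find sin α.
sin α = 0.2451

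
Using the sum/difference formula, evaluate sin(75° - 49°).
sin(75° - 49°) = sin 75° cos 49° - cos 75° sin 49° = 0.4384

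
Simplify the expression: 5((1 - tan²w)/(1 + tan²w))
5((1 - tan²w)/(1 + tan²w)) = 5(cos(2w)) (using Double angle)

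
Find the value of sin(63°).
sin(63°) = 0.891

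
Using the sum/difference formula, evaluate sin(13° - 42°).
sin(13° - 42°) = sin 13° cos 42° - cos 13° sin 42° = -0.4848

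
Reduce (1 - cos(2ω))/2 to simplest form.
(1 - cos(2ω))/2 = sin²ω (using Power reduction)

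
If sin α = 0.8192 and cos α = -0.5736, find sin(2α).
sin(2α) = 2 sin α cos α = -0.9398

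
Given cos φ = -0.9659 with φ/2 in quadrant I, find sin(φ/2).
sin(φ/2) = ±√((1 - cos φ)/2); positive since φ/2 ∈ QI, so sin(φ/2) = 0.9914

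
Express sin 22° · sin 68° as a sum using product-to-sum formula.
sin 22° sin 68° = (1/2)[cos(22°-68°) - cos(22°+68°)]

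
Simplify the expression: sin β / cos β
sin β / cos β = tan β (using Quotient identity)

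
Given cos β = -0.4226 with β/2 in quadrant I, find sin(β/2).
sin(β/2) = ±√((1 - cos β)/2); positive since β/2 ∈ QI, so sin(β/2) = 0.8434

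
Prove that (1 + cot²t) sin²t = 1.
LHS = csc²t · sin²t = (1/sin²t) · sin²t = 1 = RHS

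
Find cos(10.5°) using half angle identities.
cos(10.5°) = √((1 + cos 21°)/2) = 0.9833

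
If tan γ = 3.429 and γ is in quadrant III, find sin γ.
sin γ = -0.96 (using tan²γ + 1 = sec²γ)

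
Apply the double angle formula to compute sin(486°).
sin(486°) = 2 sin 243° cos 243° = 0.809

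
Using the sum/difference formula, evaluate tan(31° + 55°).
tan(31° + 55°) = (tan 31° + tan 55°)/(1 - tan 31° tan 55°) = 14.3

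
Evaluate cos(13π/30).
cos(13π/30) = 0.2079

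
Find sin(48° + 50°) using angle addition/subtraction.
sin(48° + 50°) = sin 48° cos 50° + cos 48° sin 50° = 0.9903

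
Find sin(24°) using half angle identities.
sin(24°) = √((1 - cos 48°)/2) = 0.4067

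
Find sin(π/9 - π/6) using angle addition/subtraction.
sin(π/9 - π/6) = sin π/9 cos π/6 - cos π/9 sin π/6 = -0.1736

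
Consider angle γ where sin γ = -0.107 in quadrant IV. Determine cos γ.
cos γ = √(1 - sin²γ) = 0.9943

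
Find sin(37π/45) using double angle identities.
sin(37π/45) = 2 sin 37π/90 cos 37π/90 = 0.5299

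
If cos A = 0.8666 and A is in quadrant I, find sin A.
sin A = 0.499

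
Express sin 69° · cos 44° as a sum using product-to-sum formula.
sin 69° cos 44° = (1/2)[sin(69°+44°) + sin(69°-44°)]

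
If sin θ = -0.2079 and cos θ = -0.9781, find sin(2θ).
sin(2θ) = 2 sin θ cos θ = 0.4067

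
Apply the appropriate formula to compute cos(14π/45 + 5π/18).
cos(14π/45 + 5π/18) = cos 14π/45 cos 5π/18 - sin 14π/45 sin 5π/18 = -0.2756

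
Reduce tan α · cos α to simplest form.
tan α · cos α = sin α (using Quotient identity)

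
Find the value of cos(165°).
cos(165°) = -(√6+√2)/4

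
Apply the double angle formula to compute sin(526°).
sin(526°) = 2 sin 263° cos 263° = 0.2419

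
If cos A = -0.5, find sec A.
sec A = 1/cos A = -2.0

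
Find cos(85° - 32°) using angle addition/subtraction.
cos(85° - 32°) = cos 85° cos 32° + sin 85° sin 32° = 0.6018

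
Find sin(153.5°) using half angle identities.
sin(153.5°) = √((1 - cos 307°)/2) = 0.4462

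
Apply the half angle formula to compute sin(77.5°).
sin(77.5°) = √((1 - cos 155°)/2) = 0.9763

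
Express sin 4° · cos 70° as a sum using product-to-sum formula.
sin 4° cos 70° = (1/2)[sin(4°+70°) + sin(4°-70°)]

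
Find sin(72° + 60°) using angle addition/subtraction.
sin(72° + 60°) = sin 72° cos 60° + cos 72° sin 60° = 0.7431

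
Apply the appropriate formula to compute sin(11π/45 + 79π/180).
sin(11π/45 + 79π/180) = sin 11π/45 cos 79π/180 + cos 11π/45 sin 79π/180 = 0.8387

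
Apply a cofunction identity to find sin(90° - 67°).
sin(90° - 67°) = cos(67°) = 0.3907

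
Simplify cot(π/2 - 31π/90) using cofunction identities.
cot(π/2 - 31π/90) = tan(31π/90)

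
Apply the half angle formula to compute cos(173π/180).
cos(173π/180) = -√((1 + cos 173π/90)/2) = -0.9925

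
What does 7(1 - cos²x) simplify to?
7(1 - cos²x) = 7(sin²x) (using Pythagorean identity)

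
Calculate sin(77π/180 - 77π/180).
sin(77π/180 - 77π/180) = sin 77π/180 cos 77π/180 - cos 77π/180 sin 77π/180 = 0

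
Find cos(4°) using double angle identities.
cos(4°) = cos²2° - sin²2° = 0.9976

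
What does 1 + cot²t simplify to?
1 + cot²t = csc²t (using Pythagorean identity)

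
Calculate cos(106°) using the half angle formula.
cos(106°) = -√((1 + cos 212°)/2) = -0.2756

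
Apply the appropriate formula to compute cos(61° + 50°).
cos(61° + 50°) = cos 61° cos 50° - sin 61° sin 50° = -0.3584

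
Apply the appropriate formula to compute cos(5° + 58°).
cos(5° + 58°) = cos 5° cos 58° - sin 5° sin 58° = 0.454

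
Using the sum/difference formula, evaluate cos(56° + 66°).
cos(56° + 66°) = cos 56° cos 66° - sin 56° sin 66° = -0.5299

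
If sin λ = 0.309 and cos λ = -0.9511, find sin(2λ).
sin(2λ) = 2 sin λ cos λ = -0.5878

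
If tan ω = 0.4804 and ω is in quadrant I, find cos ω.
cos ω = 0.9014 (using tan²ω + 1 = sec²ω)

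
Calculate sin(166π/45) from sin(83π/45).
sin(166π/45) = 2 sin 83π/45 cos 83π/45 = -0.829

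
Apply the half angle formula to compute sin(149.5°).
sin(149.5°) = √((1 - cos 299°)/2) = 0.5075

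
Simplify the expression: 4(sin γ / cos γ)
4(sin γ / cos γ) = 4(tan γ) (using Quotient identity)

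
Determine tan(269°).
tan(269°) = 57.29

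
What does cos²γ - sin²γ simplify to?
cos²γ - sin²γ = cos(2γ) (using Double angle)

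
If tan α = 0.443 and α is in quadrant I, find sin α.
sin α = 0.405 (using tan²α + 1 = sec²α)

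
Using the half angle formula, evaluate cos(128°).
cos(128°) = -√((1 + cos 256°)/2) = -0.6157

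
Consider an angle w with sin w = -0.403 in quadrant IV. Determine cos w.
cos w = √(1 - sin²w) = 0.9152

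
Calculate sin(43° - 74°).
sin(43° - 74°) = sin 43° cos 74° - cos 43° sin 74° = -0.515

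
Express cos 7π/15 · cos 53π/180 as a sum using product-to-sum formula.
cos 7π/15 cos 53π/180 = (1/2)[cos(7π/15-53π/180) + cos(7π/15+53π/180)]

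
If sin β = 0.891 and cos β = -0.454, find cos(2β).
cos(2β) = cos²β - sin²β = -0.5878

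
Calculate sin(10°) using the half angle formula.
sin(10°) = √((1 - cos 20°)/2) = 0.1736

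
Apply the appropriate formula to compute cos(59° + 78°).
cos(59° + 78°) = cos 59° cos 78° - sin 59° sin 78° = -0.7314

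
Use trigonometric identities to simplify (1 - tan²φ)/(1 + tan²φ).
(1 - tan²φ)/(1 + tan²φ) = cos(2φ) (using Double angle)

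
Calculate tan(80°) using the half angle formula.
tan(80°) = sin 160° / (1 + cos 160°) = 5.671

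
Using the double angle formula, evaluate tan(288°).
tan(288°) = 2 tan 144° / (1 - tan²144°) = -3.078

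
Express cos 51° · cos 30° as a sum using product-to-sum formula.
cos 51° cos 30° = (1/2)[cos(51°-30°) + cos(51°+30°)]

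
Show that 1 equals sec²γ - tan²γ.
RHS = 1/cos²γ - sin²γ/cos²γ = (1 - sin²γ)/cos²γ = cos²γ/cos²γ = 1 = LHS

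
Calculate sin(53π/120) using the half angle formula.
sin(53π/120) = √((1 - cos 53π/60)/2) = 0.9833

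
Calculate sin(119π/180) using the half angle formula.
sin(119π/180) = √((1 - cos 119π/90)/2) = 0.8746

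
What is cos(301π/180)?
cos(301π/180) = 0.515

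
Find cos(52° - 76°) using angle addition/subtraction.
cos(52° - 76°) = cos 52° cos 76° + sin 52° sin 76° = 0.9135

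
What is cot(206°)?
cot(206°) = 2.05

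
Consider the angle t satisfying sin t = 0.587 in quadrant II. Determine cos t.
cos t = ±√(1 - sin²t) = -0.8096 (negative in QII)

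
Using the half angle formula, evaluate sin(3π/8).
sin(3π/8) = √((1 - cos 3π/4)/2) = √(2+√2)/2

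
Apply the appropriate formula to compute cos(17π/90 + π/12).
cos(17π/90 + π/12) = cos 17π/90 cos π/12 - sin 17π/90 sin π/12 = 0.6561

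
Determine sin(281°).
sin(281°) = -0.9816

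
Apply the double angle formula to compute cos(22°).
cos(22°) = cos²11° - sin²11° = 0.9272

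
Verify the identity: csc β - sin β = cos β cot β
LHS = 1/sin β - sin β = (1 - sin²β)/sin β = cos²β/sin β = cos β · (cos β/sin β) = cos β cot β = RHS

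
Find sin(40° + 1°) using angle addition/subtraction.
sin(40° + 1°) = sin 40° cos 1° + cos 40° sin 1° = 0.6561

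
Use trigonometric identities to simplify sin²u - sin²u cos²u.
sin²u - sin²u cos²u = sin⁴u (using Factoring)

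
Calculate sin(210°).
sin(210°) = -1/2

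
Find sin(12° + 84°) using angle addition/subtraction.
sin(12° + 84°) = sin 12° cos 84° + cos 12° sin 84° = 0.9945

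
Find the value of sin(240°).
sin(240°) = -√3/2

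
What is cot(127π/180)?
cot(127π/180) = -0.7536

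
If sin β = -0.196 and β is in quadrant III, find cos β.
cos β = -0.9806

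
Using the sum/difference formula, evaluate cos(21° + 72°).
cos(21° + 72°) = cos 21° cos 72° - sin 21° sin 72° = -0.05234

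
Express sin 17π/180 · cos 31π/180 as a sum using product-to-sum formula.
sin 17π/180 cos 31π/180 = (1/2)[sin(17π/180+31π/180) + sin(17π/180-31π/180)]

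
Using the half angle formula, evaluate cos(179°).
cos(179°) = -√((1 + cos 358°)/2) = -0.9998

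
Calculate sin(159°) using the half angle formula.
sin(159°) = √((1 - cos 318°)/2) = 0.3584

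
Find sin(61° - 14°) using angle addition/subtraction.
sin(61° - 14°) = sin 61° cos 14° - cos 61° sin 14° = 0.7314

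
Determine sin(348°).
sin(348°) = -0.2079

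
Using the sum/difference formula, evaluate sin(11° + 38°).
sin(11° + 38°) = sin 11° cos 38° + cos 11° sin 38° = 0.7547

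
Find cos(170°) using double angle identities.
cos(170°) = cos²85° - sin²85° = -0.9848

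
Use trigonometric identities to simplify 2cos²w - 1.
2cos²w - 1 = cos(2w) (using Double angle)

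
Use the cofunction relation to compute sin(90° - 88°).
sin(90° - 88°) = cos(88°) = 0.0349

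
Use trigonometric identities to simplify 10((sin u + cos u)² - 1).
10((sin u + cos u)² - 1) = 10(sin(2u)) (using Pythagorean + double angle)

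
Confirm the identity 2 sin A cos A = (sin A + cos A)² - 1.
RHS = sin²A + 2 sin A cos A + cos²A - 1 = (sin²A + cos²A) + 2 sin A cos A - 1 = 1 + 2 sin A cos A - 1 = 2 sin A cos A = LHS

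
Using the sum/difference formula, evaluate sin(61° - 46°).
sin(61° - 46°) = sin 61° cos 46° - cos 61° sin 46° = (√6-√2)/4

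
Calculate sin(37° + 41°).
sin(37° + 41°) = sin 37° cos 41° + cos 37° sin 41° = 0.9781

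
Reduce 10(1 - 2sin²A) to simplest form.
10(1 - 2sin²A) = 10(cos(2A)) (using Double angle)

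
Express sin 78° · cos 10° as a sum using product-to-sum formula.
sin 78° cos 10° = (1/2)[sin(78°+10°) + sin(78°-10°)]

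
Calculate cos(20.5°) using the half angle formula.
cos(20.5°) = √((1 + cos 41°)/2) = 0.9367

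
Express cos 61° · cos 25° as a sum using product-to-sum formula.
cos 61° cos 25° = (1/2)[cos(61°-25°) + cos(61°+25°)]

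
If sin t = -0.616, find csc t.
csc t = 1/sin t = -1.623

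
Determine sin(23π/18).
sin(23π/18) = -0.766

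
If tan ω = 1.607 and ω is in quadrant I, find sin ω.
sin ω = 0.849 (using tan²ω + 1 = sec²ω)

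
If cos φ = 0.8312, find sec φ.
sec φ = 1/cos φ = 1.203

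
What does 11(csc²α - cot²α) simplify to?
11(csc²α - cot²α) = 11 (using Pythagorean identity)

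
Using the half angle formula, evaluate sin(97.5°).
sin(97.5°) = √((1 - cos 195°)/2) = 0.9914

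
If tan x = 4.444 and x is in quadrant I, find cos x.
cos x = 0.2195 (using tan²x + 1 = sec²x)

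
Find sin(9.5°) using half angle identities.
sin(9.5°) = √((1 - cos 19°)/2) = 0.165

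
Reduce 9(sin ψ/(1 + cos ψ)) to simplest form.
9(sin ψ/(1 + cos ψ)) = 9(tan(ψ/2)) (using Half angle)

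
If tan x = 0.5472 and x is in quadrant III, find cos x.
cos x = -0.8773 (using tan²x + 1 = sec²x)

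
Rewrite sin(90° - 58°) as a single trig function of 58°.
sin(90° - 58°) = cos(58°)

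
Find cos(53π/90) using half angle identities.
cos(53π/90) = -√((1 + cos 53π/45)/2) = -0.2756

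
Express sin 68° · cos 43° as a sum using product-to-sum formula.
sin 68° cos 43° = (1/2)[sin(68°+43°) + sin(68°-43°)]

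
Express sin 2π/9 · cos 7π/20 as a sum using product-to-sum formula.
sin 2π/9 cos 7π/20 = (1/2)[sin(2π/9+7π/20) + sin(2π/9-7π/20)]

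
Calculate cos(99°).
cos(99°) = -0.1564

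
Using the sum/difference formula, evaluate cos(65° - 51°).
cos(65° - 51°) = cos 65° cos 51° + sin 65° sin 51° = 0.9703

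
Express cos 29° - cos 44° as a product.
cos 29° - cos 44° = -2 sin(36.5°) sin(-7.5°)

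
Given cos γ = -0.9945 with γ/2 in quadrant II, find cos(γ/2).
cos(γ/2) = ±√((1 + cos γ)/2); negative since γ/2 ∈ QII, so cos(γ/2) = -0.05244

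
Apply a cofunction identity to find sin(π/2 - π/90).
sin(π/2 - π/90) = cos(π/90) = 0.9994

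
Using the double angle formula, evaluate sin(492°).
sin(492°) = 2 sin 246° cos 246° = 0.7431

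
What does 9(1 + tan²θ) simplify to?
9(1 + tan²θ) = 9(sec²θ) (using Pythagorean identity)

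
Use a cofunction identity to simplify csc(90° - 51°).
csc(90° - 51°) = sec(51°)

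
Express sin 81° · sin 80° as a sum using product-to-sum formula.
sin 81° sin 80° = (1/2)[cos(81°-80°) - cos(81°+80°)]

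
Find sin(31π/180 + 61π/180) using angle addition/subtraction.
sin(31π/180 + 61π/180) = sin 31π/180 cos 61π/180 + cos 31π/180 sin 61π/180 = 0.9994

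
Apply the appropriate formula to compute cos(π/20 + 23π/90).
cos(π/20 + 23π/90) = cos π/20 cos 23π/90 - sin π/20 sin 23π/90 = 0.5736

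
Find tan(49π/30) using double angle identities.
tan(49π/30) = 2 tan 49π/60 / (1 - tan²49π/60) = -2.246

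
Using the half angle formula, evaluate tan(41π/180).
tan(41π/180) = sin 41π/90 / (1 + cos 41π/90) = 0.8693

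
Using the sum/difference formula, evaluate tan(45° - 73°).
tan(45° - 73°) = (tan 45° - tan 73°)/(1 + tan 45° tan 73°) = -0.5317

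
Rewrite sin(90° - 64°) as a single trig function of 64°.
sin(90° - 64°) = cos(64°)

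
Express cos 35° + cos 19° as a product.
cos 35° + cos 19° = 2 cos(27°) cos(8°)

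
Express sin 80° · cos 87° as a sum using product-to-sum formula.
sin 80° cos 87° = (1/2)[sin(80°+87°) + sin(80°-87°)]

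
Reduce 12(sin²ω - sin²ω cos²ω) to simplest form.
12(sin²ω - sin²ω cos²ω) = 12(sin⁴ω) (using Factoring)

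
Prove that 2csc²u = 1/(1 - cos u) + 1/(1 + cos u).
RHS = [(1 + cos u) + (1 - cos u)] / [(1 - cos u)(1 + cos u)] = 2/(1 - cos²u) = 2/sin²u = 2csc²u = LHS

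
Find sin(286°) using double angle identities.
sin(286°) = 2 sin 143° cos 143° = -0.9613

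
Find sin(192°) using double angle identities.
sin(192°) = 2 sin 96° cos 96° = -0.2079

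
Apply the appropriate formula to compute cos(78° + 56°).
cos(78° + 56°) = cos 78° cos 56° - sin 78° sin 56° = -0.6947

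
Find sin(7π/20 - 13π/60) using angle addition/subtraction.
sin(7π/20 - 13π/60) = sin 7π/20 cos 13π/60 - cos 7π/20 sin 13π/60 = 0.4067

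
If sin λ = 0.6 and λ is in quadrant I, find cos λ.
cos λ = 0.8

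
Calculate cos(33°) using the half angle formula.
cos(33°) = √((1 + cos 66°)/2) = 0.8387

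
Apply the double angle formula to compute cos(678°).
cos(678°) = cos²339° - sin²339° = 0.7431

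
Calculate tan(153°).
tan(153°) = -0.5095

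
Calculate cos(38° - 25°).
cos(38° - 25°) = cos 38° cos 25° + sin 38° sin 25° = 0.9744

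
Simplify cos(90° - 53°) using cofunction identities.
cos(90° - 53°) = sin(53°)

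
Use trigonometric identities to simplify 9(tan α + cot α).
9(tan α + cot α) = 9(sec α csc α) (using Quotient identities)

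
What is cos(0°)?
cos(0°) = 1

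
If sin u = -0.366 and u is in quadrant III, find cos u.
cos u = -0.9306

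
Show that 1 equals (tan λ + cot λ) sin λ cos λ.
RHS = (sin λ/cos λ + cos λ/sin λ) sin λ cos λ = ((sin²λ + cos²λ)/(sin λ cos λ)) · sin λ cos λ = sin²λ + cos²λ = 1 = LHS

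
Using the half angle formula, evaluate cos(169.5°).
cos(169.5°) = -√((1 + cos 339°)/2) = -0.9833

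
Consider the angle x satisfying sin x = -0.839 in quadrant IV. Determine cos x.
cos x = √(1 - sin²x) = 0.5441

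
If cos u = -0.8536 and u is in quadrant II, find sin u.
sin u = 0.5209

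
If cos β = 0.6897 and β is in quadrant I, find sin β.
sin β = 0.7241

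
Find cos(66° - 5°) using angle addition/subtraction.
cos(66° - 5°) = cos 66° cos 5° + sin 66° sin 5° = 0.4848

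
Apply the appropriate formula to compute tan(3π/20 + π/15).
tan(3π/20 + π/15) = (tan 3π/20 + tan π/15)/(1 - tan 3π/20 tan π/15) = 0.8098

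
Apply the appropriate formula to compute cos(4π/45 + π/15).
cos(4π/45 + π/15) = cos 4π/45 cos π/15 - sin 4π/45 sin π/15 = 0.8829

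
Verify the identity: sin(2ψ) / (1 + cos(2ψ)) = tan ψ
LHS = 2 sin ψ cos ψ / (2cos²ψ) = sin ψ/cos ψ = tan ψ = RHS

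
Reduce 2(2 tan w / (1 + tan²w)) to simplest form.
2(2 tan w / (1 + tan²w)) = 2(sin(2w)) (using Double angle)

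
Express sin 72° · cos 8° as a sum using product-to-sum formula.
sin 72° cos 8° = (1/2)[sin(72°+8°) + sin(72°-8°)]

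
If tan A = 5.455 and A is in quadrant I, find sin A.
sin A = 0.9836 (using tan²A + 1 = sec²A)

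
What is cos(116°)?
cos(116°) = -0.4384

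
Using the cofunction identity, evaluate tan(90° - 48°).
tan(90° - 48°) = cot(48°) = 0.9004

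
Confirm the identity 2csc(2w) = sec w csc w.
LHS = 2/sin(2w) = 2/(2 sin w cos w) = 1/(sin w cos w) = (1/cos w)(1/sin w) = sec w csc w = RHS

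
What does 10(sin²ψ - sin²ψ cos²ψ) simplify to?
10(sin²ψ - sin²ψ cos²ψ) = 10(sin⁴ψ) (using Factoring)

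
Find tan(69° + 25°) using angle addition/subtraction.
tan(69° + 25°) = (tan 69° + tan 25°)/(1 - tan 69° tan 25°) = -14.3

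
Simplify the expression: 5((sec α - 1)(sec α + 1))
5((sec α - 1)(sec α + 1)) = 5(tan²α) (using Diff. of squares)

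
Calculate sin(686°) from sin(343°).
sin(686°) = 2 sin 343° cos 343° = -0.5592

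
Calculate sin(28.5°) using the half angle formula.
sin(28.5°) = √((1 - cos 57°)/2) = 0.4772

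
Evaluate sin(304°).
sin(304°) = -0.829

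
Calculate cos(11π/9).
cos(11π/9) = -0.766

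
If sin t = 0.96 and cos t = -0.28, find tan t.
tan t = sin t / cos t = -3.429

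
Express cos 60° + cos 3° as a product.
cos 60° + cos 3° = 2 cos(31.5°) cos(28.5°)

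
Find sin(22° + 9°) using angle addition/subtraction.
sin(22° + 9°) = sin 22° cos 9° + cos 22° sin 9° = 0.515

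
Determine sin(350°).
sin(350°) = -0.1736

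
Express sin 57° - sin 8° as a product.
sin 57° - sin 8° = 2 cos(32.5°) sin(24.5°)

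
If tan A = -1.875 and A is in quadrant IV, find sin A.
sin A = -0.8824 (using tan²A + 1 = sec²A)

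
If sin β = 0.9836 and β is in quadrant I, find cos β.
cos β = 0.1804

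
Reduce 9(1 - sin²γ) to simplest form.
9(1 - sin²γ) = 9(cos²γ) (using Pythagorean identity)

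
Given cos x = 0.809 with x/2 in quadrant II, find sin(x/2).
sin(x/2) = ±√((1 - cos x)/2); positive since x/2 ∈ QII, so sin(x/2) = 0.309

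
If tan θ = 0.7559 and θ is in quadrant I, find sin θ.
sin θ = 0.603 (using tan²θ + 1 = sec²θ)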